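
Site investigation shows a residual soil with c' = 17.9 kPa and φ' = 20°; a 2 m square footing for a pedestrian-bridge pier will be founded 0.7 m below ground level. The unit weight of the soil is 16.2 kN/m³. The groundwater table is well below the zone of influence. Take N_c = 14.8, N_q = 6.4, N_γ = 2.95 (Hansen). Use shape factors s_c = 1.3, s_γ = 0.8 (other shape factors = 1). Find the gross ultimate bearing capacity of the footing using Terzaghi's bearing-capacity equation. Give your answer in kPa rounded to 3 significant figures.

Overburden at base level: q = 16.2 × 0.7 = 11.34 kPa.
Cohesion term c·N_c·s_c = 17.9 × 14.8 × 1.3 = 344.4 kPa; surcharge term q·N_q = 11.34 × 6.4 = 72.576 kPa; self-weight term 0.5·γ·B·N_γ·s_γ = 0.5 × 16.2 × 2 × 2.95 × 0.8 = 38.232 kPa.
q_ult = 344.4 + 72.576 + 38.232 = 455.2 kPa.

q_ult ≈ 455 kPa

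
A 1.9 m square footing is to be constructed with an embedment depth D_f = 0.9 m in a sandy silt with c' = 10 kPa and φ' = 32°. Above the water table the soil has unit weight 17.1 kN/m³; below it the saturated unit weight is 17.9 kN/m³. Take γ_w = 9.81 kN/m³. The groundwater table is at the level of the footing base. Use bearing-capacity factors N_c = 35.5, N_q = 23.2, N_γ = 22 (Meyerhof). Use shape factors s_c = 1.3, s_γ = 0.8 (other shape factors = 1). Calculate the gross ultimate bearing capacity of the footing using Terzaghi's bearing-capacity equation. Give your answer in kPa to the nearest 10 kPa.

Effective surcharge at the founding depth q = γ·D_f = 17.1 × 0.9 = 15.39 kPa.
The water table coincides with the base, so in the self-weight term γ → γ' = 8.09 kN/m³.
q_ult = c·N_c·s_c + q·N_q + 0.5·γ·B·N_γ·s_γ
     = 10 × 35.5 × 1.3 + 15.39 × 23.2 + 0.5 × 8.09 × 1.9 × 22 × 0.8
     = 461.5 + 357.05 + 135.26 = 953.81 kPa.

q_ult ≈ 950 kPa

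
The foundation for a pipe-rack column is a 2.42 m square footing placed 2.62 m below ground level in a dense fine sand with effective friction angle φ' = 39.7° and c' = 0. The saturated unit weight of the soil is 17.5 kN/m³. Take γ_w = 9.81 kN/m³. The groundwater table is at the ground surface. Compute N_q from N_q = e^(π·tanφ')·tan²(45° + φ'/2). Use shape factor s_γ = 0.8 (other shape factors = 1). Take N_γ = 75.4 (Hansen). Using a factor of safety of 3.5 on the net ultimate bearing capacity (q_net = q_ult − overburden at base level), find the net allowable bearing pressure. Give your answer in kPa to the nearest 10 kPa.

N_q = e^(π·tan39.7°)·tan²(64.85°) = 61.58.
With the water table at the surface the whole profile is submerged: γ' = 17.5 − 9.81 = 7.69 kN/m³, so q = γ'·D_f = 20.148 kPa; the same γ' applies in the ½γBN_γ term.
q_ult = q·N_q + 0.5·γ·B·N_γ·s_γ
     = 20.148 × 61.583 + 0.5 × 7.69 × 2.42 × 75.4 × 0.8
     = 1240.8 + 561.27 = 1802 kPa.
q_net = 1802 − 20.148 = 1781.9 kPa.
q_all(net) = 1781.9 / 3.5 = 509.11 kPa.

q_all(net) ≈ 510 kPa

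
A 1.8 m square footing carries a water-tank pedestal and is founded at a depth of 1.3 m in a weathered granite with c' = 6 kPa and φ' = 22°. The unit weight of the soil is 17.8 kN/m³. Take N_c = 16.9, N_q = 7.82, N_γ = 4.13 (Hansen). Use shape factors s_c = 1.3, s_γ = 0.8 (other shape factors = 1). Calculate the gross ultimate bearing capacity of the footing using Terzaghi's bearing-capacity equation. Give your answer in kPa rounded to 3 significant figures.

Effective surcharge at the founding depth q = γ·D_f = 17.8 × 1.3 = 23.14 kPa.
q_ult = c·N_c·s_c + q·N_q + 0.5·γ·B·N_γ·s_γ
     = 6 × 16.9 × 1.3 + 23.14 × 7.82 + 0.5 × 17.8 × 1.8 × 4.13 × 0.8
     = 131.82 + 180.95 + 52.93 = 365.7 kPa.

q_ult ≈ 366 kPa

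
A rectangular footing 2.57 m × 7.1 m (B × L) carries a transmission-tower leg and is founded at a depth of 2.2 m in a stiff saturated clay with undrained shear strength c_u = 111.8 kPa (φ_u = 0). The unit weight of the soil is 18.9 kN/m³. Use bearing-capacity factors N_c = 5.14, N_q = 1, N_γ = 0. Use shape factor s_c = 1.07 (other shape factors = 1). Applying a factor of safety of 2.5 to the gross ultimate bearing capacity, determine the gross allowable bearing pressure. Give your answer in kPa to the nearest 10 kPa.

q = γ·D_f = 18.9 × 2.2 = 41.58 kPa.
c·N_c·s_c = 111.8 × 5.14 × 1.07 = 614.88 kPa
q·N_q = 41.58 × 1 = 41.58 kPa
q_ult = 614.88 + 41.58 = 656.46 kPa.
q_all = q_ult / FS = 656.46 / 2.5 = 262.58 kPa.

q_all ≈ 260 kPa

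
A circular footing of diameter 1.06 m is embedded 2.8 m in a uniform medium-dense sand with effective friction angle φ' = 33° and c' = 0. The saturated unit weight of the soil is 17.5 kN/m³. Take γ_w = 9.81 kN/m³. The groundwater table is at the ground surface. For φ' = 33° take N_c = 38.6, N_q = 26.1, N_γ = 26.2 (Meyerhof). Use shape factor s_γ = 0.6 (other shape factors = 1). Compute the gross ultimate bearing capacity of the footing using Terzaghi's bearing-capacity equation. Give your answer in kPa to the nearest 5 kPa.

γ' = 17.5 − 9.81 = 7.69 kN/m³ (submerged throughout). q = 7.69 × 2.8 = 21.532 kPa; the same γ' applies in the ½γBN_γ term.
q·N_q = 21.532 × 26.1 = 561.99 kPa
0.5·γ·B·N_γ·s_γ = 0.5 × 7.69 × 1.06 × 26.2 × 0.6 = 64.07 kPa
q_ult = 561.99 + 64.07 = 626.06 kPa.

q_ult ≈ 625 kPa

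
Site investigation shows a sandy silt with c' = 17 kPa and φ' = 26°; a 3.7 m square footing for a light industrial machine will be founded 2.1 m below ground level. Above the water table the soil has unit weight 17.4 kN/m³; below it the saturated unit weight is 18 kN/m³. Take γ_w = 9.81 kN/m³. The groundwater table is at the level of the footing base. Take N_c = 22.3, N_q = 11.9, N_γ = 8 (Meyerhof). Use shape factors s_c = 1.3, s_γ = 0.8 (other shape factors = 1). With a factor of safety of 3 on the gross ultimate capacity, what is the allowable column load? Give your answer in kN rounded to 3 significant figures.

Effective surcharge at the founding depth q = γ·D_f = 17.4 × 2.1 = 36.54 kPa.
The water table coincides with the base, so in the self-weight term γ → γ' = 8.19 kN/m³.
q_ult = c·N_c·s_c + q·N_q + 0.5·γ·B·N_γ·s_γ
     = 17 × 22.3 × 1.3 + 36.54 × 11.9 + 0.5 × 8.19 × 3.7 × 8 × 0.8
     = 492.83 + 434.83 + 96.97 = 1024.6 kPa.
Gross allowable pressure q_all = 1024.6 / 3 = 341.54 kPa.
Footing area = 13.69 m², so allowable column load = 341.54 × 13.69 = 4675.7 kN.

P_all ≈ 4680 kN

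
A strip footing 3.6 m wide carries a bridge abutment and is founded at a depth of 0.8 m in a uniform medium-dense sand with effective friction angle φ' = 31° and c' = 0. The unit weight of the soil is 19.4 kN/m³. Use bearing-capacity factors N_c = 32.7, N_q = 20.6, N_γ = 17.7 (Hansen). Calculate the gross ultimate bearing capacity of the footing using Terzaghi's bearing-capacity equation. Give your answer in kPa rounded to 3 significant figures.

Effective surcharge at the founding depth q = γ·D_f = 19.4 × 0.8 = 15.52 kPa.
q_ult = q·N_q + 0.5·γ·B·N_γ
     = 15.52 × 20.6 + 0.5 × 19.4 × 3.6 × 17.7
     = 319.71 + 618.08 = 937.8 kPa.

q_ult ≈ 938 kPa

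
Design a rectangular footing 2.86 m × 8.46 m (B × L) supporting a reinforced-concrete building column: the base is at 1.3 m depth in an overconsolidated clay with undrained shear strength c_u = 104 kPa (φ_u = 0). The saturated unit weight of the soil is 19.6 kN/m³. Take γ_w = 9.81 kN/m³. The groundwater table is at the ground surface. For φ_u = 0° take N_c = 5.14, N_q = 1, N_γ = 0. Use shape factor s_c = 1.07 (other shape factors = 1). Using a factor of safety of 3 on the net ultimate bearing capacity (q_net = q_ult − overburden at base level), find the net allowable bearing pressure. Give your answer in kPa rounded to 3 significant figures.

q_all(net) ≈ 191 kPa

Water table at ground surface, so effective unit weight γ' = 19.6 − 9.81 = 9.79 kN/m³ is used throughout; overburden q = 9.79 × 1.3 = 12.727 kPa.
Cohesion term c·N_c·s_c = 104 × 5.14 × 1.07 = 571.98 kPa; surcharge term q·N_q = 12.727 × 1 = 12.727 kPa.
q_ult = 571.98 + 12.727 = 584.71 kPa.
q_net = 584.71 − 12.727 = 571.98 kPa.
q_all(net) = 571.98 / 3 = 190.66 kPa.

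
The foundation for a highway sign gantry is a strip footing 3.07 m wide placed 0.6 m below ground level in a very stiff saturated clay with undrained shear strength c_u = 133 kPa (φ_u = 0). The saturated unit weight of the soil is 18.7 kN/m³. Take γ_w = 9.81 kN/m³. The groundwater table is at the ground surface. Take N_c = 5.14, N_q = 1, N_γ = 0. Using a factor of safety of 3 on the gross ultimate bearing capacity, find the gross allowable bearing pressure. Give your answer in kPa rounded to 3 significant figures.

γ' = 18.7 − 9.81 = 8.89 kN/m³ (submerged throughout). q = 8.89 × 0.6 = 5.334 kPa.
c·N_c = 133 × 5.14 = 683.62 kPa
q·N_q = 5.334 × 1 = 5.334 kPa
q_ult = 683.62 + 5.334 = 688.95 kPa.
q_all = 688.95 / 3 = 229.65 kPa.

q_all ≈ 230 kPa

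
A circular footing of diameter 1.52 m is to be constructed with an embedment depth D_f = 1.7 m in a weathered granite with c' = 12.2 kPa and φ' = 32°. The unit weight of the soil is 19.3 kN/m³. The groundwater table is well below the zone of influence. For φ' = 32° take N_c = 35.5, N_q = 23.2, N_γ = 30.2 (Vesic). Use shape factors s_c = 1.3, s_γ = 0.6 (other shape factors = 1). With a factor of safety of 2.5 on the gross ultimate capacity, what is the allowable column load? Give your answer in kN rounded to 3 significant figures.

P_all ≈ 1150 kN

Effective surcharge at the founding depth q = γ·D_f = 19.3 × 1.7 = 32.81 kPa.
q_ult = c·N_c·s_c + q·N_q + 0.5·γ·B·N_γ·s_γ
     = 12.2 × 35.5 × 1.3 + 32.81 × 23.2 + 0.5 × 19.3 × 1.52 × 30.2 × 0.6
     = 563.03 + 761.19 + 265.78 = 1590 kPa.
Gross allowable pressure q_all = 1590 / 2.5 = 636 kPa.
Footing area = 1.8146 m², so allowable column load = 636 × 1.8146 = 1154.1 kN.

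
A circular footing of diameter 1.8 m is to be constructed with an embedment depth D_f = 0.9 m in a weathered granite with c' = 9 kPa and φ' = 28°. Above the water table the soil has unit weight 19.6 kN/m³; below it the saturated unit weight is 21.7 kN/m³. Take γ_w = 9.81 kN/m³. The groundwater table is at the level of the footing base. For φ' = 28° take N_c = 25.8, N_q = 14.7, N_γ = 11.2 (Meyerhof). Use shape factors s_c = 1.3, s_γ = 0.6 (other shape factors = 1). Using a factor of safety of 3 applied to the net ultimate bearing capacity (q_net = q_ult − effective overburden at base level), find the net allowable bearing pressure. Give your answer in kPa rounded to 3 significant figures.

q_all(net) ≈ 205 kPa

q = γ·D_f = 19.6 × 0.9 = 17.64 kPa.
For the ½γBN_γ term take γ' = 21.7 − 9.81 = 11.89 kN/m³ (soil below base is submerged).
c·N_c·s_c = 9 × 25.8 × 1.3 = 301.86 kPa
q·N_q = 17.64 × 14.7 = 259.31 kPa
0.5·γ·B·N_γ·s_γ = 0.5 × 11.89 × 1.8 × 11.2 × 0.6 = 71.911 kPa
q_ult = 301.86 + 259.31 + 71.911 = 633.08 kPa.
Net ultimate: q_net = 633.08 − 17.64 = 615.44 kPa.
q_all(net) = 615.44 / 3 = 205.15 kPa.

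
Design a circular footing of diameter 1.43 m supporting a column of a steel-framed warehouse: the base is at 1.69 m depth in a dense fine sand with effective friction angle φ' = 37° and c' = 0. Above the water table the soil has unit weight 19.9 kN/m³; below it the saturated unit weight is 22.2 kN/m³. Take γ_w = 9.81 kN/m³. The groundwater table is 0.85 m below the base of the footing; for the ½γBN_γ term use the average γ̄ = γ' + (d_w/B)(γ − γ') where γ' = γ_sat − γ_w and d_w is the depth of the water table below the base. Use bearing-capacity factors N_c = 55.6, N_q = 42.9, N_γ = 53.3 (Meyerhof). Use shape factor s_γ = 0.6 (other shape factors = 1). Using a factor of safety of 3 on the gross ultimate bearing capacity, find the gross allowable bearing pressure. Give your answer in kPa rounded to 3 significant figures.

Effective surcharge at the founding depth q = γ·D_f = 19.9 × 1.69 = 33.631 kPa.
With d_w = 0.85 m < B, γ̄ = 12.39 + (0.85/1.43) × (19.9 − 12.39) = 16.854 kN/m³.
q_ult = q·N_q + 0.5·γ·B·N_γ·s_γ
     = 33.631 × 42.9 + 0.5 × 16.854 × 1.43 × 53.3 × 0.6
     = 1442.8 + 385.38 = 1828.1 kPa.
q_all = 1828.1 / 3 = 609.38 kPa.

q_all ≈ 609 kPa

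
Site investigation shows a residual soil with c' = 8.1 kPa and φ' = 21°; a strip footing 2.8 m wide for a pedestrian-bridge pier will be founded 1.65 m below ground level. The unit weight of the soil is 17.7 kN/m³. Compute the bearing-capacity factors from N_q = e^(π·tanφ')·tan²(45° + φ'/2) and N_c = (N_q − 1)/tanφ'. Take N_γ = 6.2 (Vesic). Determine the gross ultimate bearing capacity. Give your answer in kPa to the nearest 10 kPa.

q_ult ≈ 490 kPa

tan21° = 0.3839, so N_q = e^(π×0.3839)·tan²(55.5°) = 3.34 × 2.117 = 7.07.
N_c = (7.07 − 1)/tan21° = 15.81.
q = γ·D_f = 17.7 × 1.65 = 29.205 kPa.
c·N_c = 8.1 × 15.815 = 128.1 kPa
q·N_q = 29.205 × 7.0708 = 206.5 kPa
0.5·γ·B·N_γ = 0.5 × 17.7 × 2.8 × 6.2 = 153.64 kPa
q_ult = 128.1 + 206.5 + 153.64 = 488.24 kPa.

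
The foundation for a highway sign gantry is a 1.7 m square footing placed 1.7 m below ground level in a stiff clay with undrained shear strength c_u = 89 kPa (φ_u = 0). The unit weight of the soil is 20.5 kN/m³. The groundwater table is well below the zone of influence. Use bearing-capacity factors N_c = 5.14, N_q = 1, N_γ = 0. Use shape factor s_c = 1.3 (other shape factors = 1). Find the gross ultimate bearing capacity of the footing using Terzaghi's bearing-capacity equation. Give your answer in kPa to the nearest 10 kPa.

q_ult ≈ 630 kPa

Overburden at base level: q = 20.5 × 1.7 = 34.85 kPa.
Cohesion term c·N_c·s_c = 89 × 5.14 × 1.3 = 594.7 kPa; surcharge term q·N_q = 34.85 × 1 = 34.85 kPa.
q_ult = 594.7 + 34.85 = 629.55 kPa.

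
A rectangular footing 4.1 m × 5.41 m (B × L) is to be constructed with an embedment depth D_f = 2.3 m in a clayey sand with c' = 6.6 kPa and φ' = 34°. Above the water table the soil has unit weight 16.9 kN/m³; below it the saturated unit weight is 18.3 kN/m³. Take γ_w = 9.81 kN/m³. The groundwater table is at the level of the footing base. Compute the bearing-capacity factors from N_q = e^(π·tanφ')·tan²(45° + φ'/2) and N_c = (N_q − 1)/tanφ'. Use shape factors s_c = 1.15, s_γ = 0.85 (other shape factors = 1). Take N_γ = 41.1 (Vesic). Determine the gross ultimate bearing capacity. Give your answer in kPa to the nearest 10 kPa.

q_ult ≈ 2070 kPa

tan34° = 0.6745, so N_q = e^(π×0.6745)·tan²(62°) = 8.323 × 3.537 = 29.44.
N_c = (29.44 − 1)/tan34° = 42.16.
q = γ·D_f = 16.9 × 2.3 = 38.87 kPa.
For the ½γBN_γ term take γ' = 18.3 − 9.81 = 8.49 kN/m³ (soil below base is submerged).
c·N_c·s_c = 6.6 × 42.164 × 1.15 = 320.02 kPa
q·N_q = 38.87 × 29.44 = 1144.3 kPa
0.5·γ·B·N_γ·s_γ = 0.5 × 8.49 × 4.1 × 41.1 × 0.85 = 608.03 kPa
q_ult = 320.02 + 1144.3 + 608.03 = 2072.4 kPa.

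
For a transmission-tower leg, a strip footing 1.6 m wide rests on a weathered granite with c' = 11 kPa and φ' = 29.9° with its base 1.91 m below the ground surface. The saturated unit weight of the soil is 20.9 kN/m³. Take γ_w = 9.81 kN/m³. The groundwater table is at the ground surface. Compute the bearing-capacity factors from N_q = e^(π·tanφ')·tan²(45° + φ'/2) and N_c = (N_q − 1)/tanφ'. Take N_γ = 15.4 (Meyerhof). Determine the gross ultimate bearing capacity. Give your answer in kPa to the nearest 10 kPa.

tan29.9° = 0.575, so N_q = e^(π×0.575)·tan²(59.95°) = 6.089 × 2.988 = 18.19.
N_c = (18.19 − 1)/tan29.9° = 29.9.
γ' = 20.9 − 9.81 = 11.09 kN/m³ (submerged throughout). q = 11.09 × 1.91 = 21.182 kPa; the same γ' applies in the ½γBN_γ term.
c·N_c = 11 × 29.901 = 328.91 kPa
q·N_q = 21.182 × 18.194 = 385.38 kPa
0.5·γ·B·N_γ = 0.5 × 11.09 × 1.6 × 15.4 = 136.63 kPa
q_ult = 328.91 + 385.38 + 136.63 = 850.92 kPa.

q_ult ≈ 850 kPa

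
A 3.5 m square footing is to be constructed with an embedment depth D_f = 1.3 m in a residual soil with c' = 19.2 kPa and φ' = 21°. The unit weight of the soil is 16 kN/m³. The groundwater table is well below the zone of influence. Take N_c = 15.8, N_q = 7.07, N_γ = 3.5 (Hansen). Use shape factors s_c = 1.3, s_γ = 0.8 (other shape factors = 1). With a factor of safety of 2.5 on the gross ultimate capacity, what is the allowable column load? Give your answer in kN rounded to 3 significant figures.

P_all ≈ 3040 kN

q = γ·D_f = 16 × 1.3 = 20.8 kPa.
c·N_c·s_c = 19.2 × 15.8 × 1.3 = 394.37 kPa
q·N_q = 20.8 × 7.07 = 147.06 kPa
0.5·γ·B·N_γ·s_γ = 0.5 × 16 × 3.5 × 3.5 × 0.8 = 78.4 kPa
q_ult = 394.37 + 147.06 + 78.4 = 619.82 kPa.
Gross allowable pressure q_all = 619.82 / 2.5 = 247.93 kPa.
Footing area = 12.25 m², so allowable column load = 247.93 × 12.25 = 3037.1 kN.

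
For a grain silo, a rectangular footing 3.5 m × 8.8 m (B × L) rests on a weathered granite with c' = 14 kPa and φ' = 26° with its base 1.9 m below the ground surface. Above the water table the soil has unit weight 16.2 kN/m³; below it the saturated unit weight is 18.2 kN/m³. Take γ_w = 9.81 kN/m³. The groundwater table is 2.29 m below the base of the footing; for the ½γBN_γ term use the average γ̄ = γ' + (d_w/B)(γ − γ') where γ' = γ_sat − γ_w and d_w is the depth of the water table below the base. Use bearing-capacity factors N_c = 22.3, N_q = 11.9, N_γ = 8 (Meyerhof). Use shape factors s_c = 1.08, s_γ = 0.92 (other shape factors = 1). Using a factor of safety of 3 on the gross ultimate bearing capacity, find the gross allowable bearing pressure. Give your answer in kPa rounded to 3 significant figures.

q_all ≈ 292 kPa

Overburden at base level: q = 16.2 × 1.9 = 30.78 kPa.
The water table is 2.29 m below the base (< B = 3.5 m), so the ½γBN_γ term uses γ̄ = γ' + (d_w/B)(γ − γ') = 8.39 + (2.29/3.5)(16.2 − 8.39) = 13.5 kN/m³.
Cohesion term c·N_c·s_c = 14 × 22.3 × 1.08 = 337.18 kPa; surcharge term q·N_q = 30.78 × 11.9 = 366.28 kPa; self-weight term 0.5·γ·B·N_γ·s_γ = 0.5 × 13.5 × 3.5 × 8 × 0.92 = 173.88 kPa.
q_ult = 337.18 + 366.28 + 173.88 = 877.34 kPa.
q_all = 877.34 / 3 = 292.45 kPa.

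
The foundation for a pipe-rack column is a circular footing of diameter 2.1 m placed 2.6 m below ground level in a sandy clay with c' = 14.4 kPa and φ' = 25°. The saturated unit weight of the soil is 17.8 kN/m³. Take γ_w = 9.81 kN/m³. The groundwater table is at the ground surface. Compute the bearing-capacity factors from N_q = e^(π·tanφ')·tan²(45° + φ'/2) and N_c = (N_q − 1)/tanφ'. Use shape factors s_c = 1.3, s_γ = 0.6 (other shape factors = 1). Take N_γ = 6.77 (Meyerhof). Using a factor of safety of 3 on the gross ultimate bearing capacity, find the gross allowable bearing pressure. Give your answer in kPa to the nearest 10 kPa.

N_q = e^(π·tan25°)·tan²(57.5°) = 10.66; N_c = (N_q − 1)/tanφ' = 20.72.
γ' = 17.8 − 9.81 = 7.99 kN/m³ (submerged throughout). q = 7.99 × 2.6 = 20.774 kPa; the same γ' applies in the ½γBN_γ term.
c·N_c·s_c = 14.4 × 20.721 × 1.3 = 387.89 kPa
q·N_q = 20.774 × 10.662 = 221.5 kPa
0.5·γ·B·N_γ·s_γ = 0.5 × 7.99 × 2.1 × 6.77 × 0.6 = 34.078 kPa
q_ult = 387.89 + 221.5 + 34.078 = 643.46 kPa.
q_all = 643.46 / 3 = 214.49 kPa.

q_all ≈ 210 kPa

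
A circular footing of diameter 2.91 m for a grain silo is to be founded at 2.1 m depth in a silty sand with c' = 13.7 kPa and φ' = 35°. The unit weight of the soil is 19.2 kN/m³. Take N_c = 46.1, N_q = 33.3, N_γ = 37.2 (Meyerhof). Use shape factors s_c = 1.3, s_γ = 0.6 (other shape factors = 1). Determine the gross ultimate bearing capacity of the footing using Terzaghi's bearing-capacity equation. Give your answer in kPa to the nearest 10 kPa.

q_ult ≈ 2790 kPa

Overburden at base level: q = 19.2 × 2.1 = 40.32 kPa.
Cohesion term c·N_c·s_c = 13.7 × 46.1 × 1.3 = 821.04 kPa; surcharge term q·N_q = 40.32 × 33.3 = 1342.7 kPa; self-weight term 0.5·γ·B·N_γ·s_γ = 0.5 × 19.2 × 2.91 × 37.2 × 0.6 = 623.53 kPa.
q_ult = 821.04 + 1342.7 + 623.53 = 2787.2 kPa.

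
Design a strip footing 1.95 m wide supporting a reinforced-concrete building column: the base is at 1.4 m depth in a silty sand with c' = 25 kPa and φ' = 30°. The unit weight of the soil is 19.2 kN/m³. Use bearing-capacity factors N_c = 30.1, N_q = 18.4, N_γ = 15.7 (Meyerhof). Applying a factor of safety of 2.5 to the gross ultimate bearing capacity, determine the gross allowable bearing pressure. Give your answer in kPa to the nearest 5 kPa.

Overburden at base level: q = 19.2 × 1.4 = 26.88 kPa.
Cohesion term c·N_c = 25 × 30.1 = 752.5 kPa; surcharge term q·N_q = 26.88 × 18.4 = 494.59 kPa; self-weight term 0.5·γ·B·N_γ = 0.5 × 19.2 × 1.95 × 15.7 = 293.9 kPa.
q_ult = 752.5 + 494.59 + 293.9 = 1541 kPa.
q_all = q_ult / FS = 1541 / 2.5 = 616.4 kPa.

q_all ≈ 615 kPa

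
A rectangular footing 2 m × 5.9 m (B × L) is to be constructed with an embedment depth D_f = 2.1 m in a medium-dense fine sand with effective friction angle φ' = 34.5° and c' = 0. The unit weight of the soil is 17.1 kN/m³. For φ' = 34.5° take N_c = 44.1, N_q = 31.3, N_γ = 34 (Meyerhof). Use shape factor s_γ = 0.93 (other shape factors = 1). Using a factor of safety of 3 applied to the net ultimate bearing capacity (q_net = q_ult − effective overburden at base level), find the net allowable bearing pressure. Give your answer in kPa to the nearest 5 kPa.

q = γ·D_f = 17.1 × 2.1 = 35.91 kPa.
q·N_q = 35.91 × 31.3 = 1124 kPa
0.5·γ·B·N_γ·s_γ = 0.5 × 17.1 × 2 × 34 × 0.93 = 540.7 kPa
q_ult = 1124 + 540.7 = 1664.7 kPa.
Net ultimate: q_net = 1664.7 − 35.91 = 1628.8 kPa.
q_all(net) = 1628.8 / 3 = 542.93 kPa.

q_all(net) ≈ 545 kPa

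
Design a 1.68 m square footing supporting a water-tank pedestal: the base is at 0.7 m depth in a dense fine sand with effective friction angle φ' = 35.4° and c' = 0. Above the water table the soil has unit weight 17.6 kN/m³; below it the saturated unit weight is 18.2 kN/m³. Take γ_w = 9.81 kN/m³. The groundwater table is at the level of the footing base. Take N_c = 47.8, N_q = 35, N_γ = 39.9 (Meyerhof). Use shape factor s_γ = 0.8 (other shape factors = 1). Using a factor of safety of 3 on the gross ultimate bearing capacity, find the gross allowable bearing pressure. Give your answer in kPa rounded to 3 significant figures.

Overburden at base level: q = 17.6 × 0.7 = 12.32 kPa.
Below the base the soil is submerged, so the ½γBN_γ term uses γ' = 18.2 − 9.81 = 8.39 kN/m³.
Surcharge term q·N_q = 12.32 × 35 = 431.2 kPa; self-weight term 0.5·γ·B·N_γ·s_γ = 0.5 × 8.39 × 1.68 × 39.9 × 0.8 = 224.96 kPa.
q_ult = 431.2 + 224.96 = 656.16 kPa.
q_all = 656.16 / 3 = 218.72 kPa.

q_all ≈ 219 kPa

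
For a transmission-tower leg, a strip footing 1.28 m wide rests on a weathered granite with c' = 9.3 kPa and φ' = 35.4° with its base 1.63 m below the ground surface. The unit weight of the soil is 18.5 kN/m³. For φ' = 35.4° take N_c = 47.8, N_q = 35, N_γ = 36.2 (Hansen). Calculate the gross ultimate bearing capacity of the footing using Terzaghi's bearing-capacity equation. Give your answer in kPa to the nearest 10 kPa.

Effective surcharge at the founding depth q = γ·D_f = 18.5 × 1.63 = 30.155 kPa.
q_ult = c·N_c + q·N_q + 0.5·γ·B·N_γ
     = 9.3 × 47.8 + 30.155 × 35 + 0.5 × 18.5 × 1.28 × 36.2
     = 444.54 + 1055.4 + 428.61 = 1928.6 kPa.

q_ult ≈ 1930 kPa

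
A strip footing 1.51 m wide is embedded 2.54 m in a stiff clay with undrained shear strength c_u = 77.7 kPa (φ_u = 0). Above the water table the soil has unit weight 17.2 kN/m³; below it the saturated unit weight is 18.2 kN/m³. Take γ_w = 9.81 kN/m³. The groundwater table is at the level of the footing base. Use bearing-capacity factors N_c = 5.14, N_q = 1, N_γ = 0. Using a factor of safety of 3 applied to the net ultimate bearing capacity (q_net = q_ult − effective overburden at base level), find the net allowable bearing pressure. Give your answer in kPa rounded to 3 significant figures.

q_all(net) ≈ 133 kPa

Effective surcharge at the founding depth q = γ·D_f = 17.2 × 2.54 = 43.688 kPa.
q_ult = c·N_c + q·N_q
     = 77.7 × 5.14 + 43.688 × 1
     = 399.38 + 43.688 = 443.07 kPa.
Net ultimate: q_net = 443.07 − 43.688 = 399.38 kPa.
q_all(net) = 399.38 / 3 = 133.13 kPa.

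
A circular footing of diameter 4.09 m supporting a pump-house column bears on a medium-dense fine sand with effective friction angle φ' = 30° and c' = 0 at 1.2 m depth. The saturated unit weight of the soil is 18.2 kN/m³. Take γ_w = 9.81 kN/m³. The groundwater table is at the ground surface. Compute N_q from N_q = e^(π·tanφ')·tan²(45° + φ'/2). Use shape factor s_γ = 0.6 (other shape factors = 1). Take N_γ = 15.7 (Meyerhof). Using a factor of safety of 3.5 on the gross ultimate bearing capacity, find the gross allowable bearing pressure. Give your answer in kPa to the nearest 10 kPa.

N_q = e^(π·tan30°)·tan²(60°) = 18.4.
γ' = 18.2 − 9.81 = 8.39 kN/m³ (submerged throughout). q = 8.39 × 1.2 = 10.068 kPa; the same γ' applies in the ½γBN_γ term.
q·N_q = 10.068 × 18.401 = 185.26 kPa
0.5·γ·B·N_γ·s_γ = 0.5 × 8.39 × 4.09 × 15.7 × 0.6 = 161.62 kPa
q_ult = 185.26 + 161.62 = 346.89 kPa.
q_all = 346.89 / 3.5 = 99.11 kPa.

q_all ≈ 100 kPa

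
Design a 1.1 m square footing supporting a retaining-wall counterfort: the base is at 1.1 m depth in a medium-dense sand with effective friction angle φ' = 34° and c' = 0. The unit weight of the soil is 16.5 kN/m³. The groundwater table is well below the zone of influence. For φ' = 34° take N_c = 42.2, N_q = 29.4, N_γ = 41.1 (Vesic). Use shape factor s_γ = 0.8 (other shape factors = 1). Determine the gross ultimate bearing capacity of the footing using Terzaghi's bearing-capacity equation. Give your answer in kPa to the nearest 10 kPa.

Effective surcharge at the founding depth q = γ·D_f = 16.5 × 1.1 = 18.15 kPa.
q_ult = q·N_q + 0.5·γ·B·N_γ·s_γ
     = 18.15 × 29.4 + 0.5 × 16.5 × 1.1 × 41.1 × 0.8
     = 533.61 + 298.39 = 832 kPa.

q_ult ≈ 830 kPa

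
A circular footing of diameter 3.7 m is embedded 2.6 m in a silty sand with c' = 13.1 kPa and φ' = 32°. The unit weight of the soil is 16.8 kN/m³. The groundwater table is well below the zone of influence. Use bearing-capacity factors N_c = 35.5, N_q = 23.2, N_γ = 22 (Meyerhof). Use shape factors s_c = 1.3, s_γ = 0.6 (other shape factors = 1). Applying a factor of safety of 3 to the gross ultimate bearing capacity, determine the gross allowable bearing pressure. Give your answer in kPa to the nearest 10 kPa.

Effective surcharge at the founding depth q = γ·D_f = 16.8 × 2.6 = 43.68 kPa.
q_ult = c·N_c·s_c + q·N_q + 0.5·γ·B·N_γ·s_γ
     = 13.1 × 35.5 × 1.3 + 43.68 × 23.2 + 0.5 × 16.8 × 3.7 × 22 × 0.6
     = 604.57 + 1013.4 + 410.26 = 2028.2 kPa.
q_all = q_ult / FS = 2028.2 / 3 = 676.07 kPa.

q_all ≈ 680 kPa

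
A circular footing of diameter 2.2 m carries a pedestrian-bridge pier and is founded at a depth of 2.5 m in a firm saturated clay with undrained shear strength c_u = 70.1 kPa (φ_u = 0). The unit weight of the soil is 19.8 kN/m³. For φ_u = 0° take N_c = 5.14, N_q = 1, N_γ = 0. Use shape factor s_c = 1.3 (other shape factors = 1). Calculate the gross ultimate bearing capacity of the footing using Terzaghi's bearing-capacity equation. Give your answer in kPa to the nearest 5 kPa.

q_ult ≈ 520 kPa

Overburden at base level: q = 19.8 × 2.5 = 49.5 kPa.
Cohesion term c·N_c·s_c = 70.1 × 5.14 × 1.3 = 468.41 kPa; surcharge term q·N_q = 49.5 × 1 = 49.5 kPa.
q_ult = 468.41 + 49.5 = 517.91 kPa.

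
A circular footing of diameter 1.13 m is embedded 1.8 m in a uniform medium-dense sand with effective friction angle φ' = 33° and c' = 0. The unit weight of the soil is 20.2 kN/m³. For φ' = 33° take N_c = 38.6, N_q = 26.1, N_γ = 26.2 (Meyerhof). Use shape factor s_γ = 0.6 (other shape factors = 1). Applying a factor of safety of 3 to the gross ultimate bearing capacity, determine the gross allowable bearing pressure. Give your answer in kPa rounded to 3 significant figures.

q_all ≈ 376 kPa

Overburden at base level: q = 20.2 × 1.8 = 36.36 kPa.
Surcharge term q·N_q = 36.36 × 26.1 = 949 kPa; self-weight term 0.5·γ·B·N_γ·s_γ = 0.5 × 20.2 × 1.13 × 26.2 × 0.6 = 179.41 kPa.
q_ult = 949 + 179.41 = 1128.4 kPa.
q_all = q_ult / FS = 1128.4 / 3 = 376.14 kPa.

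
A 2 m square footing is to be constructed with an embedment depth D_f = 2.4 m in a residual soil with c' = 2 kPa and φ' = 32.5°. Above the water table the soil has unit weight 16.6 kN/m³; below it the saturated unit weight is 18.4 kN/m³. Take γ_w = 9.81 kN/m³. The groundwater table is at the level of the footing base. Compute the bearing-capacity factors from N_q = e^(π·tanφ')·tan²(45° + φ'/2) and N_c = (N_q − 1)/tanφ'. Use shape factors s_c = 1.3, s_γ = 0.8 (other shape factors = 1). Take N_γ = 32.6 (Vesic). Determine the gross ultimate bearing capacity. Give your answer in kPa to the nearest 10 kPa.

tan32.5° = 0.6371, so N_q = e^(π×0.6371)·tan²(61.25°) = 7.4 × 3.322 = 24.58.
N_c = (24.58 − 1)/tan32.5° = 37.02.
Overburden at base level: q = 16.6 × 2.4 = 39.84 kPa.
Below the base the soil is submerged, so the ½γBN_γ term uses γ' = 18.4 − 9.81 = 8.59 kN/m³.
Cohesion term c·N_c·s_c = 2 × 37.02 × 1.3 = 96.253 kPa; surcharge term q·N_q = 39.84 × 24.585 = 979.45 kPa; self-weight term 0.5·γ·B·N_γ·s_γ = 0.5 × 8.59 × 2 × 32.6 × 0.8 = 224.03 kPa.
q_ult = 96.253 + 979.45 + 224.03 = 1299.7 kPa.

q_ult ≈ 1300 kPa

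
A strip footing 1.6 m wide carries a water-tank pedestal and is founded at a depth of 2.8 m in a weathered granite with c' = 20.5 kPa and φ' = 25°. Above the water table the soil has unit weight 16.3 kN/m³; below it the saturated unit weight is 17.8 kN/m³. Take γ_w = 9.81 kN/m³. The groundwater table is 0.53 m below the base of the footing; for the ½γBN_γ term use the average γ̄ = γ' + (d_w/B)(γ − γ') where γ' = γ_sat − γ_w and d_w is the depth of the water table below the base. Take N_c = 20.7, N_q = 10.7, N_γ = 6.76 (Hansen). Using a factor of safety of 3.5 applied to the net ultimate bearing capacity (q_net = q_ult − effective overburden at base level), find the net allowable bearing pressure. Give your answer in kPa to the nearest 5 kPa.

q_all(net) ≈ 265 kPa

Effective surcharge at the founding depth q = γ·D_f = 16.3 × 2.8 = 45.64 kPa.
With d_w = 0.53 m < B, γ̄ = 7.99 + (0.53/1.6) × (16.3 − 7.99) = 10.743 kN/m³.
q_ult = c·N_c + q·N_q + 0.5·γ·B·N_γ
     = 20.5 × 20.7 + 45.64 × 10.7 + 0.5 × 10.743 × 1.6 × 6.76
     = 424.35 + 488.35 + 58.096 = 970.79 kPa.
Net ultimate: q_net = 970.79 − 45.64 = 925.15 kPa.
q_all(net) = 925.15 / 3.5 = 264.33 kPa.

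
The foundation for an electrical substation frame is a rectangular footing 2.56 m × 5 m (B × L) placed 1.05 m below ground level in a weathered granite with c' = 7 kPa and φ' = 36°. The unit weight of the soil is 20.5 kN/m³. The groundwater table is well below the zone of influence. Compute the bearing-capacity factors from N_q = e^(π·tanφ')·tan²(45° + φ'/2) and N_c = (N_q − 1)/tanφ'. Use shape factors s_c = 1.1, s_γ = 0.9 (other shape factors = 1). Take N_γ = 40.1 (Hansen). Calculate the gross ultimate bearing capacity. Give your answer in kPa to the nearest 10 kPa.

q_ult ≈ 2150 kPa

tan36° = 0.7265, so N_q = e^(π×0.7265)·tan²(63°) = 9.801 × 3.852 = 37.75.
N_c = (37.75 − 1)/tan36° = 50.59.
Overburden at base level: q = 20.5 × 1.05 = 21.525 kPa.
Cohesion term c·N_c·s_c = 7 × 50.585 × 1.1 = 389.51 kPa; surcharge term q·N_q = 21.525 × 37.752 = 812.62 kPa; self-weight term 0.5·γ·B·N_γ·s_γ = 0.5 × 20.5 × 2.56 × 40.1 × 0.9 = 947 kPa.
q_ult = 389.51 + 812.62 + 947 = 2149.1 kPa.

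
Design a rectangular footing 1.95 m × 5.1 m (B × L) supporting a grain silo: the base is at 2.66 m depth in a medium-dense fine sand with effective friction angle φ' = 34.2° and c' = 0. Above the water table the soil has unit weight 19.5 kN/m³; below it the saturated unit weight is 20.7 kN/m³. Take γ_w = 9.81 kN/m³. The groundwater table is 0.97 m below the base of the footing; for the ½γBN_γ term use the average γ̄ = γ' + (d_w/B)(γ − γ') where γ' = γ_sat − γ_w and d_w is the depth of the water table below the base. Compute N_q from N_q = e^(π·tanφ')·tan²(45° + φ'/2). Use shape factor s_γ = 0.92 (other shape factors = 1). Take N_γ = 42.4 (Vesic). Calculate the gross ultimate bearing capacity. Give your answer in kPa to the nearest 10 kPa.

tan34.2° = 0.6796, so N_q = e^(π×0.6796)·tan²(62.1°) = 8.457 × 3.567 = 30.17.
q = γ·D_f = 19.5 × 2.66 = 51.87 kPa.
γ' = 10.89 kN/m³; averaging over the depth B below the base, γ̄ = γ' + (d_w/B)(γ − γ') = 15.173 kN/m³.
q·N_q = 51.87 × 30.168 = 1564.8 kPa
0.5·γ·B·N_γ·s_γ = 0.5 × 15.173 × 1.95 × 42.4 × 0.92 = 577.07 kPa
q_ult = 1564.8 + 577.07 = 2141.9 kPa.

q_ult ≈ 2140 kPa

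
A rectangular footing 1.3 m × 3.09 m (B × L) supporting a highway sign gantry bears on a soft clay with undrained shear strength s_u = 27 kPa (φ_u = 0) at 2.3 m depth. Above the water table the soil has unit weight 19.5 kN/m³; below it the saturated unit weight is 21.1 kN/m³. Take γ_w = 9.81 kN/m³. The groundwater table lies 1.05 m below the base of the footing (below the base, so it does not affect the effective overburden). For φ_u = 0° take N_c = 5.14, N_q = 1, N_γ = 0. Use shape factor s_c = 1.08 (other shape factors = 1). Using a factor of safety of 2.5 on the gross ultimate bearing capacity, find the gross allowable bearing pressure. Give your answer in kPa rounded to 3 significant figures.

Overburden at base level: q = 19.5 × 2.3 = 44.85 kPa.
Cohesion term c·N_c·s_c = 27 × 5.14 × 1.08 = 149.88 kPa; surcharge term q·N_q = 44.85 × 1 = 44.85 kPa.
q_ult = 149.88 + 44.85 = 194.73 kPa.
q_all = 194.73 / 2.5 = 77.893 kPa.

q_all ≈ 77.9 kPa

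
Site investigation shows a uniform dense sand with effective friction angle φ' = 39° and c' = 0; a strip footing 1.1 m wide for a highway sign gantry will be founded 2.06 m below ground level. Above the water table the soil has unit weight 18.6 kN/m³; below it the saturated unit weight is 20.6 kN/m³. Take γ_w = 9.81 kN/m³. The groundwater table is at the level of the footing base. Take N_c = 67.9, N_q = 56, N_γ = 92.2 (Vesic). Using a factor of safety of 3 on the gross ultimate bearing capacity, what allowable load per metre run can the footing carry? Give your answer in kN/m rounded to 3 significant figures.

≈ 987 kN/m

Effective surcharge at the founding depth q = γ·D_f = 18.6 × 2.06 = 38.316 kPa.
The water table coincides with the base, so in the self-weight term γ → γ' = 10.79 kN/m³.
q_ult = q·N_q + 0.5·γ·B·N_γ
     = 38.316 × 56 + 0.5 × 10.79 × 1.1 × 92.2
     = 2145.7 + 547.16 = 2692.9 kPa.
Gross allowable pressure q_all = 2692.9 / 3 = 897.62 kPa.
Allowable wall load = q_all × B = 897.62 × 1.1 = 987.38 kN per metre run.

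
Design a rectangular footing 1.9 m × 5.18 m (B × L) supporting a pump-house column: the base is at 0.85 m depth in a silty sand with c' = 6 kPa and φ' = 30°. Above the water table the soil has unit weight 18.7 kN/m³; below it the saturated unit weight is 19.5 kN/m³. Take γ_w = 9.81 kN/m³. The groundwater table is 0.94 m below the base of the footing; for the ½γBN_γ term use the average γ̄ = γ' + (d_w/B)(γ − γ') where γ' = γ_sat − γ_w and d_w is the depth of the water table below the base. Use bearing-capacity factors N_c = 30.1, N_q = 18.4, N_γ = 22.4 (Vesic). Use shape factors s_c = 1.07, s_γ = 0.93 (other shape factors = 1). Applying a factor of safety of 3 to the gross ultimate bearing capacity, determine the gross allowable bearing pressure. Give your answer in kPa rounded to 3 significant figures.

q_all ≈ 255 kPa

q = γ·D_f = 18.7 × 0.85 = 15.895 kPa.
γ' = 9.69 kN/m³; averaging over the depth B below the base, γ̄ = γ' + (d_w/B)(γ − γ') = 14.148 kN/m³.
c·N_c·s_c = 6 × 30.1 × 1.07 = 193.24 kPa
q·N_q = 15.895 × 18.4 = 292.47 kPa
0.5·γ·B·N_γ·s_γ = 0.5 × 14.148 × 1.9 × 22.4 × 0.93 = 279.99 kPa
q_ult = 193.24 + 292.47 + 279.99 = 765.7 kPa.
q_all = q_ult / FS = 765.7 / 3 = 255.23 kPa.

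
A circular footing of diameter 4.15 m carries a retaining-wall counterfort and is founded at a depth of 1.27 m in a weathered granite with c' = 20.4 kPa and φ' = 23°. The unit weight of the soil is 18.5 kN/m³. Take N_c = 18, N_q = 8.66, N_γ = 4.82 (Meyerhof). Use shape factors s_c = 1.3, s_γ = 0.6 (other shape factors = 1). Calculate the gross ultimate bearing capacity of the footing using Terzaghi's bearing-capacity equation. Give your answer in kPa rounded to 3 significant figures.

q_ult ≈ 792 kPa

Overburden at base level: q = 18.5 × 1.27 = 23.495 kPa.
Cohesion term c·N_c·s_c = 20.4 × 18 × 1.3 = 477.36 kPa; surcharge term q·N_q = 23.495 × 8.66 = 203.47 kPa; self-weight term 0.5·γ·B·N_γ·s_γ = 0.5 × 18.5 × 4.15 × 4.82 × 0.6 = 111.02 kPa.
q_ult = 477.36 + 203.47 + 111.02 = 791.84 kPa.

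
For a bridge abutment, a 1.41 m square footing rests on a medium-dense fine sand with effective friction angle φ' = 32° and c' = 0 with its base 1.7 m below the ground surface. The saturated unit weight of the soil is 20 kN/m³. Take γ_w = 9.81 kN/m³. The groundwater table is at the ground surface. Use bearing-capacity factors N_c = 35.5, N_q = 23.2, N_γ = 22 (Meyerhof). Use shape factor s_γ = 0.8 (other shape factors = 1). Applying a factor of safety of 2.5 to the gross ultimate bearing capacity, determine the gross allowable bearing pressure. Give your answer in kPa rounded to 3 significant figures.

q_all ≈ 211 kPa

γ' = 20 − 9.81 = 10.19 kN/m³ (submerged throughout). q = 10.19 × 1.7 = 17.323 kPa; the same γ' applies in the ½γBN_γ term.
q·N_q = 17.323 × 23.2 = 401.89 kPa
0.5·γ·B·N_γ·s_γ = 0.5 × 10.19 × 1.41 × 22 × 0.8 = 126.44 kPa
q_ult = 401.89 + 126.44 = 528.33 kPa.
q_all = q_ult / FS = 528.33 / 2.5 = 211.33 kPa.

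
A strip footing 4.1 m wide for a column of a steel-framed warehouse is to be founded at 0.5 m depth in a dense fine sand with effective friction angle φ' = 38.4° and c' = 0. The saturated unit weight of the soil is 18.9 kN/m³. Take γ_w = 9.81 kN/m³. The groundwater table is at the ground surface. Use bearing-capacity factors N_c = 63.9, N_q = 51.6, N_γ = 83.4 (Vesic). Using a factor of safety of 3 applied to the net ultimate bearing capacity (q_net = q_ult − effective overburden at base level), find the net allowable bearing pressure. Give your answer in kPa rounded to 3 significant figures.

q_all(net) ≈ 595 kPa

With the water table at the surface the whole profile is submerged: γ' = 18.9 − 9.81 = 9.09 kN/m³, so q = γ'·D_f = 4.545 kPa; the same γ' applies in the ½γBN_γ term.
q_ult = q·N_q + 0.5·γ·B·N_γ
     = 4.545 × 51.6 + 0.5 × 9.09 × 4.1 × 83.4
     = 234.52 + 1554.1 = 1788.6 kPa.
Net ultimate: q_net = 1788.6 − 4.545 = 1784.1 kPa.
q_all(net) = 1784.1 / 3 = 594.7 kPa.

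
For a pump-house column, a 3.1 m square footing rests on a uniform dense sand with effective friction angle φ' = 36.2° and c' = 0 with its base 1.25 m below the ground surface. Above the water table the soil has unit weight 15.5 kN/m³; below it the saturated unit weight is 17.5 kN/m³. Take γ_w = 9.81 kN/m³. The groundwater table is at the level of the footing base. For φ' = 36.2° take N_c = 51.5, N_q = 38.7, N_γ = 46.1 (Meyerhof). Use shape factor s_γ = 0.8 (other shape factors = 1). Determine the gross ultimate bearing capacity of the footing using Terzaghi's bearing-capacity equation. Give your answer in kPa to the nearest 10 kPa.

Effective surcharge at the founding depth q = γ·D_f = 15.5 × 1.25 = 19.375 kPa.
The water table coincides with the base, so in the self-weight term γ → γ' = 7.69 kN/m³.
q_ult = q·N_q + 0.5·γ·B·N_γ·s_γ
     = 19.375 × 38.7 + 0.5 × 7.69 × 3.1 × 46.1 × 0.8
     = 749.81 + 439.59 = 1189.4 kPa.

q_ult ≈ 1190 kPa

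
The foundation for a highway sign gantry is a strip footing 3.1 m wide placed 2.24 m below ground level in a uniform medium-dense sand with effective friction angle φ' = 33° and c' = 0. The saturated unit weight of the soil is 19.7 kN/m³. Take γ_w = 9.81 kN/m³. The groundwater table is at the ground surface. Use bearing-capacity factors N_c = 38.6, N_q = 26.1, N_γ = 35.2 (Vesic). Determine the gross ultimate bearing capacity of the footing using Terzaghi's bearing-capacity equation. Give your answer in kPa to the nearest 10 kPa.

q_ult ≈ 1120 kPa

γ' = 19.7 − 9.81 = 9.89 kN/m³ (submerged throughout). q = 9.89 × 2.24 = 22.154 kPa; the same γ' applies in the ½γBN_γ term.
q·N_q = 22.154 × 26.1 = 578.21 kPa
0.5·γ·B·N_γ = 0.5 × 9.89 × 3.1 × 35.2 = 539.6 kPa
q_ult = 578.21 + 539.6 = 1117.8 kPa.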